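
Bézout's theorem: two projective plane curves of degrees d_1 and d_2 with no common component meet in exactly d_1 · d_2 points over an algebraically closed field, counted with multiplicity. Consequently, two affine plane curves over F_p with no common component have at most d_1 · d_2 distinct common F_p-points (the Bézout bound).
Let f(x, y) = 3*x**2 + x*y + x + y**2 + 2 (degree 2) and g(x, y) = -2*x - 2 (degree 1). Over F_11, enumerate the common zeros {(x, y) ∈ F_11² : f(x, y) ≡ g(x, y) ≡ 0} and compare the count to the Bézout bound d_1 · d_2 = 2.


Common zeros: ∅; count = 0; Bézout bound = 2.

deg(f) = 2, deg(g) = 1, so Bézout bound = 2.
Scan x ∈ F_11. For each x, list the y ∈ F_11 with f(x, y) ≡ 0 and those with g(x, y) ≡ 0 (mod 11); the common zeros in that column are the intersection.
  x = 0: f ≡ 0 at y ∈ {3, 8}; g ≡ 0 at y ∈ ∅; common: ∅.
  x = 1: f ≡ 0 at y ∈ ∅; g ≡ 0 at y ∈ ∅; common: ∅.
  x = 2: f ≡ 0 at y ∈ ∅; g ≡ 0 at y ∈ ∅; common: ∅.
  x = 3: f ≡ 0 at y ∈ ∅; g ≡ 0 at y ∈ ∅; common: ∅.
  x = 4: f ≡ 0 at y ∈ {2, 5}; g ≡ 0 at y ∈ ∅; common: ∅.
  x = 5: f ≡ 0 at y ∈ {1, 5}; g ≡ 0 at y ∈ ∅; common: ∅.
  x = 6: f ≡ 0 at y ∈ {2, 3}; g ≡ 0 at y ∈ ∅; common: ∅.
  x = 7: f ≡ 0 at y ∈ ∅; g ≡ 0 at y ∈ ∅; common: ∅.
  x = 8: f ≡ 0 at y ∈ {6, 8}; g ≡ 0 at y ∈ ∅; common: ∅.
  x = 9: f ≡ 0 at y ∈ {1}; g ≡ 0 at y ∈ ∅; common: ∅.
  x = 10: f ≡ 0 at y ∈ ∅; g ≡ 0 at y ∈ {0, 1, 2, 3, 4, 5, 6, 7, 8, 9, 10}; common: ∅.
Collecting: common zeros = ∅, so the count is 0.
Comparison with the Bézout bound: 0 ≤ 2 = deg(f)·deg(g), as expected for curves with no common component (the affine F_11-count falls short of the bound because intersections may lie at infinity, over extension fields, or carry multiplicity).


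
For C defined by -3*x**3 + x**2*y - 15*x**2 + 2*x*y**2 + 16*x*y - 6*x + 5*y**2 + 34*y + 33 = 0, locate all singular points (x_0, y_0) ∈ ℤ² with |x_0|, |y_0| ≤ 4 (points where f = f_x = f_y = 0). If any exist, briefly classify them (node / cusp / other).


Singular points: {(-2, -3)}; classification: cusp.

Compute partial derivatives:
  f_x = -9*x**2 + 2*x*y - 30*x + 2*y**2 + 16*y - 6.
  f_y = x**2 + 4*x*y + 16*x + 10*y + 34.
Scan x_0 ∈ {−4, ..., 4}. For each x_0, f_y(x_0, y) is a polynomial in y; find its integer roots y ∈ {−4, ..., 4}, then test f_x and f at those candidates.
  x = -4: f_y(-4, y) = -6*y - 14; no integer root y with |y| ≤ 4.
  x = -3: f_y(-3, y) = -2*y - 5; no integer root y with |y| ≤ 4.
  x = -2: f_y(-2, y) = 2*y + 6; vanishes at y ∈ {-3}. (-2, -3): f_x = 0, f = 0 — SINGULAR.
  x = -1: f_y(-1, y) = 6*y + 19; no integer root y with |y| ≤ 4.
  x = 0: f_y(0, y) = 10*y + 34; no integer root y with |y| ≤ 4.
  x = 1: f_y(1, y) = 14*y + 51; no integer root y with |y| ≤ 4.
  x = 2: f_y(2, y) = 18*y + 70; no integer root y with |y| ≤ 4.
  x = 3: f_y(3, y) = 22*y + 91; no integer root y with |y| ≤ 4.
  x = 4: f_y(4, y) = 26*y + 114; no integer root y with |y| ≤ 4.
Only singular point on the grid: (-2, -3).
Classify: substitute x = -2 + u, y = -3 + v and expand: f = -3*u**3 + u**2*v + 2*u*v**2 + v**2.
No constant or linear terms (consistent with a singular point). Quadratic part: v**2. Cubic part: -3*u**3 + u**2*v + 2*u*v**2.
The quadratic part v**2 is a perfect square, so there is a single (double) tangent line v = 0, i.e. y = -3. Restricting the cubic part to that line (v = 0) leaves -3*u**3 ≠ 0, so f is not divisible by v and the branch is v² ≈ 3*u**3 to lowest order — this is a cusp.
Classification: cusp.


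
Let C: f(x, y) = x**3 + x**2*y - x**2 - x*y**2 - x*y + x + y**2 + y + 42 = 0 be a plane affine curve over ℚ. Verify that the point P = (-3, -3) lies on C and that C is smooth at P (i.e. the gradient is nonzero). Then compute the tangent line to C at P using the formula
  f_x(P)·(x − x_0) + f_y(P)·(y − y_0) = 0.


Tangent line at P: 46*x - 11*y + 105 = 0.

Step 1: f(-3, -3) = 0, so P lies on C.
Step 2: partial derivatives
  f_x(x, y) = 3*x**2 + 2*x*y - 2*x - y**2 - y + 1, f_y(x, y) = x**2 - 2*x*y - x + 2*y + 1.
  f_x(P) = 46, f_y(P) = -11 (gradient nonzero, so P is smooth).
Step 3: tangent line at P: 46·(x − -3) + -11·(y − -3) = 0.
Expanding: 46*x - 11*y + 105 = 0.


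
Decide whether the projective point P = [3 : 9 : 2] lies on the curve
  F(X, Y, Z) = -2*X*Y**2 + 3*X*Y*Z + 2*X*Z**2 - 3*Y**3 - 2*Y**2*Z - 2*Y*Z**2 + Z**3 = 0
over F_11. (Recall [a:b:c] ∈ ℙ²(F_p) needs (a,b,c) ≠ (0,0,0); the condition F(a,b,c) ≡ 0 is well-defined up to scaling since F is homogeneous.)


F(3,9,2) ≡ 7 (mod 11); P is NOT on the curve.

Evaluate F(3, 9, 2) term-by-term (mod 11).
  -2*X*Y**2 ↦ -2·3·81·1 = -486
  3*X*Y*Z ↦ 3·3·9·2 = 162
  2*X*Z**2 ↦ 2·3·1·4 = 24
  -3*Y**3 ↦ -3·1·729·1 = -2187
  -2*Y**2*Z ↦ -2·1·81·2 = -324
  -2*Y*Z**2 ↦ -2·1·9·4 = -72
  Z**3 ↦ 1·1·1·8 = 8
Sum: F(3, 9, 2) = (-486) + (162) + (24) + (-2187) + (-324) + (-72) + (8) = -2875.
Reducing mod 11: -2875 ≡ 7 (mod 11).
Since F(a, b, c) ≡ 7 ≠ 0 (mod 11), P does NOT lie on the curve.


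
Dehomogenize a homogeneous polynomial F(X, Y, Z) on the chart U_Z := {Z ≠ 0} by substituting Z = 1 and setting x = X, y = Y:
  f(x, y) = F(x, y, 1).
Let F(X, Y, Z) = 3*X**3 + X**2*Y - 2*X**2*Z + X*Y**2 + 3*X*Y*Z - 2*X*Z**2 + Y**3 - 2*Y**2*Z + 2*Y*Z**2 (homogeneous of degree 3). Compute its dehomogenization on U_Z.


f(x, y) = 3*x**3 + x**2*y - 2*x**2 + x*y**2 + 3*x*y - 2*x + y**3 - 2*y**2 + 2*y

On U_Z we set Z = 1. Each monomial c·X^i·Y^j·Z^k in F becomes c·x^i·y^j·1^k = c·x^i·y^j.
Substituting Z = 1: F(X, Y, 1) = 3*x**3 + x**2*y - 2*x**2 + x*y**2 + 3*x*y - 2*x + y**3 - 2*y**2 + 2*y.
Note: deg(f) ≤ deg(F) = 3; strict inequality happens when F is divisible by Z (lost terms).


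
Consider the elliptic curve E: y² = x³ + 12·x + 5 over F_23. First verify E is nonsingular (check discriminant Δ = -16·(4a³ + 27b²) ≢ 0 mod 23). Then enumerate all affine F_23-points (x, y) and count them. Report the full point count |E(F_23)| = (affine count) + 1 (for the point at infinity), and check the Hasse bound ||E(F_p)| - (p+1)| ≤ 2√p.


Affine points = {(1, 8), (1, 15), (4, 5), (4, 18), (5, 11), (5, 12), (7, 8), (7, 15), (13, 9), (13, 14), (15, 8), (15, 15), (17, 4), (17, 19), (18, 2), (18, 21), (19, 10), (19, 13)}; affine count = 18; |E(F_23)| = 19.

Discriminant check: Δ ∝ 4a³ + 27b² = 4·12³ + 27·5² = 4·1728 + 27·25 ≡ 20 (mod 23). Nonzero ⇒ E is nonsingular.
For each x ∈ F_23, compute rhs = x³ + 12·x + 5 mod 23, then count y ∈ F_23 with y² ≡ rhs.
  x = 0: rhs = 5, matching y values: none (0 points).
  x = 1: rhs = 18, matching y values: 8, 15 (2 points).
  x = 2: rhs = 14, matching y values: none (0 points).
  x = 3: rhs = 22, matching y values: none (0 points).
  x = 4: rhs = 2, matching y values: 5, 18 (2 points).
  x = 5: rhs = 6, matching y values: 11, 12 (2 points).
  x = 6: rhs = 17, matching y values: none (0 points).
  x = 7: rhs = 18, matching y values: 8, 15 (2 points).
  x = 8: rhs = 15, matching y values: none (0 points).
  x = 9: rhs = 14, matching y values: none (0 points).
  x = 10: rhs = 21, matching y values: none (0 points).
  x = 11: rhs = 19, matching y values: none (0 points).
  x = 12: rhs = 14, matching y values: none (0 points).
  x = 13: rhs = 12, matching y values: 9, 14 (2 points).
  x = 14: rhs = 19, matching y values: none (0 points).
  x = 15: rhs = 18, matching y values: 8, 15 (2 points).
  x = 16: rhs = 15, matching y values: none (0 points).
  x = 17: rhs = 16, matching y values: 4, 19 (2 points).
  x = 18: rhs = 4, matching y values: 2, 21 (2 points).
  x = 19: rhs = 8, matching y values: 10, 13 (2 points).
  x = 20: rhs = 11, matching y values: none (0 points).
  x = 21: rhs = 19, matching y values: none (0 points).
  x = 22: rhs = 15, matching y values: none (0 points).
Total affine count: 18.
Full point count |E(F_23)| = 18 + 1 = 19.
Hasse bound: |19 − (23+1)| = |-5| = 5 ≤ 2√23 ≈ 9.5917 ✓.


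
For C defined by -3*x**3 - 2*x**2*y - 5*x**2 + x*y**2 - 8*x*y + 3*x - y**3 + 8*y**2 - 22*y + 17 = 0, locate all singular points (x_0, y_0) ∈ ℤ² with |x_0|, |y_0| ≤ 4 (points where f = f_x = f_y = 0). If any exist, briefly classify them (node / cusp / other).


Singular points: {(-1, 2)}; classification: cusp.

Compute partial derivatives:
  f_x = -9*x**2 - 4*x*y - 10*x + y**2 - 8*y + 3.
  f_y = -2*x**2 + 2*x*y - 8*x - 3*y**2 + 16*y - 22.
Scan x_0 ∈ {−4, ..., 4}. For each x_0, f_y(x_0, y) is a polynomial in y; find its integer roots y ∈ {−4, ..., 4}, then test f_x and f at those candidates.
  x = -4: f_y(-4, y) = -3*y**2 + 8*y - 22; no integer root y with |y| ≤ 4.
  x = -3: f_y(-3, y) = -3*y**2 + 10*y - 16; no integer root y with |y| ≤ 4.
  x = -2: f_y(-2, y) = -3*y**2 + 12*y - 14; no integer root y with |y| ≤ 4.
  x = -1: f_y(-1, y) = -3*y**2 + 14*y - 16; vanishes at y ∈ {2}. (-1, 2): f_x = 0, f = 0 — SINGULAR.
  x = 0: f_y(0, y) = -3*y**2 + 16*y - 22; no integer root y with |y| ≤ 4.
  x = 1: f_y(1, y) = -3*y**2 + 18*y - 32; no integer root y with |y| ≤ 4.
  x = 2: f_y(2, y) = -3*y**2 + 20*y - 46; no integer root y with |y| ≤ 4.
  x = 3: f_y(3, y) = -3*y**2 + 22*y - 64; no integer root y with |y| ≤ 4.
  x = 4: f_y(4, y) = -3*y**2 + 24*y - 86; no integer root y with |y| ≤ 4.
Only singular point on the grid: (-1, 2).
Classify: substitute x = -1 + u, y = 2 + v and expand: f = -3*u**3 - 2*u**2*v + u*v**2 - v**3 + v**2.
No constant or linear terms (consistent with a singular point). Quadratic part: v**2. Cubic part: -3*u**3 - 2*u**2*v + u*v**2 - v**3.
The quadratic part v**2 is a perfect square, so there is a single (double) tangent line v = 0, i.e. y = 2. Restricting the cubic part to that line (v = 0) leaves -3*u**3 ≠ 0, so f is not divisible by v and the branch is v² ≈ 3*u**3 to lowest order — this is a cusp.
Classification: cusp.


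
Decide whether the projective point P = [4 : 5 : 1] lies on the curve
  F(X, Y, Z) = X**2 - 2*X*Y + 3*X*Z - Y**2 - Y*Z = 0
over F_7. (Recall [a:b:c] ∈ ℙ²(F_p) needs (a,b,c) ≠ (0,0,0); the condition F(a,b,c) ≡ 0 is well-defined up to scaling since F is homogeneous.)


F(4,5,1) ≡ 0 (mod 7); P is on the curve.

Evaluate F(4, 5, 1) term-by-term (mod 7).
  X**2 ↦ 1·16·1·1 = 16
  -2*X*Y ↦ -2·4·5·1 = -40
  3*X*Z ↦ 3·4·1·1 = 12
  -Y**2 ↦ -1·1·25·1 = -25
  -Y*Z ↦ -1·1·5·1 = -5
Sum: F(4, 5, 1) = (16) + (-40) + (12) + (-25) + (-5) = -42.
Reducing mod 7: -42 ≡ 0 (mod 7).
Since F(a, b, c) ≡ 0 (mod 7), P lies on the curve.


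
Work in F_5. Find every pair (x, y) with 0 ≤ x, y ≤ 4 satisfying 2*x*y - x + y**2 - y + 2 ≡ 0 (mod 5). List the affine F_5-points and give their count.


Affine F_5-points: {(2, 0), (2, 2), (3, 1), (3, 4)}; count = 4.

For each of the 25 pairs (x, y) ∈ F_5², evaluate f(x, y) mod 5. Record the zeros.
  x = 0: [0↦2, 1↦2, 2↦4, 3↦3, 4↦4]  zeros at y ∈ ∅
  x = 1: [0↦1, 1↦3, 2↦2, 3↦3, 4↦1]  zeros at y ∈ ∅
  x = 2: [0↦0, 1↦4, 2↦0, 3↦3, 4↦3]  zeros at y ∈ {0, 2}
  x = 3: [0↦4, 1↦0, 2↦3, 3↦3, 4↦0]  zeros at y ∈ {1, 4}
  x = 4: [0↦3, 1↦1, 2↦1, 3↦3, 4↦2]  zeros at y ∈ ∅
Collecting zeros: affine points = {(2, 0), (2, 2), (3, 1), (3, 4)}.
Total count |C(F_5)_aff| = 4.


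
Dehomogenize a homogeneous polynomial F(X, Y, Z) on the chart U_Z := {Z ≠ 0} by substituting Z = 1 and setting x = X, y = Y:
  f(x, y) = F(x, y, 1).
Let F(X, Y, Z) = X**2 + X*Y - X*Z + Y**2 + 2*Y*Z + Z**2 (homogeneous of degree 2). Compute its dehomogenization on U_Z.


f(x, y) = x**2 + x*y - x + y**2 + 2*y + 1

On U_Z we set Z = 1. Each monomial c·X^i·Y^j·Z^k in F becomes c·x^i·y^j·1^k = c·x^i·y^j.
Substituting Z = 1: F(X, Y, 1) = x**2 + x*y - x + y**2 + 2*y + 1.
Note: deg(f) ≤ deg(F) = 2; strict inequality happens when F is divisible by Z (lost terms).


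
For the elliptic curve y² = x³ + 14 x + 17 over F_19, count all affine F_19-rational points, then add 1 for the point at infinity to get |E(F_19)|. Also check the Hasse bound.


Affine points = {(0, 6), (0, 13), (4, 2), (4, 17), (9, 6), (9, 13), (10, 6), (10, 13), (11, 1), (11, 18), (15, 7), (15, 12), (16, 9), (16, 10), (17, 0)}; affine count = 15; |E(F_19)| = 16.

Discriminant check: Δ ∝ 4a³ + 27b² = 4·14³ + 27·17² = 4·2744 + 27·289 ≡ 7 (mod 19). Nonzero ⇒ E is nonsingular.
For each x ∈ F_19, compute rhs = x³ + 14·x + 17 mod 19, then count y ∈ F_19 with y² ≡ rhs.
  x = 0: rhs = 17, matching y values: 6, 13 (2 points).
  x = 1: rhs = 13, matching y values: none (0 points).
  x = 2: rhs = 15, matching y values: none (0 points).
  x = 3: rhs = 10, matching y values: none (0 points).
  x = 4: rhs = 4, matching y values: 2, 17 (2 points).
  x = 5: rhs = 3, matching y values: none (0 points).
  x = 6: rhs = 13, matching y values: none (0 points).
  x = 7: rhs = 2, matching y values: none (0 points).
  x = 8: rhs = 14, matching y values: none (0 points).
  x = 9: rhs = 17, matching y values: 6, 13 (2 points).
  x = 10: rhs = 17, matching y values: 6, 13 (2 points).
  x = 11: rhs = 1, matching y values: 1, 18 (2 points).
  x = 12: rhs = 13, matching y values: none (0 points).
  x = 13: rhs = 2, matching y values: none (0 points).
  x = 14: rhs = 12, matching y values: none (0 points).
  x = 15: rhs = 11, matching y values: 7, 12 (2 points).
  x = 16: rhs = 5, matching y values: 9, 10 (2 points).
  x = 17: rhs = 0, matching y values: 0 (1 points).
  x = 18: rhs = 2, matching y values: none (0 points).
Total affine count: 15.
Full point count |E(F_19)| = 15 + 1 = 16.
Hasse bound: |16 − (19+1)| = |-4| = 4 ≤ 2√19 ≈ 8.7178 ✓.


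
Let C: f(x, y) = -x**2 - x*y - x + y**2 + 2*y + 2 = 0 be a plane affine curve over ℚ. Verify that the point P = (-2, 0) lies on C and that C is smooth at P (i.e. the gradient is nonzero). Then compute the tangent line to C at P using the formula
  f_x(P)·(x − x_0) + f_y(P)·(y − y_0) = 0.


Tangent line at P: 3*x + 4*y + 6 = 0.

Step 1: f(-2, 0) = 0, so P lies on C.
Step 2: partial derivatives
  f_x(x, y) = -2*x - y - 1, f_y(x, y) = -x + 2*y + 2.
  f_x(P) = 3, f_y(P) = 4 (gradient nonzero, so P is smooth).
Step 3: tangent line at P: 3·(x − -2) + 4·(y − 0) = 0.
Expanding: 3*x + 4*y + 6 = 0.


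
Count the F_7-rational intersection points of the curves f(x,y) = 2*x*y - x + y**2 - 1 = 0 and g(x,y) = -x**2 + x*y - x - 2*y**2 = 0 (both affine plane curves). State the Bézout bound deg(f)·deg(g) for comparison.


Common zeros: {(6, 0)}; count = 1; Bézout bound = 4.

deg(f) = 2, deg(g) = 2, so Bézout bound = 4.
Scan x ∈ F_7. For each x, list the y ∈ F_7 with f(x, y) ≡ 0 and those with g(x, y) ≡ 0 (mod 7); the common zeros in that column are the intersection.
  x = 0: f ≡ 0 at y ∈ {1, 6}; g ≡ 0 at y ∈ {0}; common: ∅.
  x = 1: f ≡ 0 at y ∈ ∅; g ≡ 0 at y ∈ ∅; common: ∅.
  x = 2: f ≡ 0 at y ∈ {5}; g ≡ 0 at y ∈ ∅; common: ∅.
  x = 3: f ≡ 0 at y ∈ ∅; g ≡ 0 at y ∈ {2, 3}; common: ∅.
  x = 4: f ≡ 0 at y ∈ {3}; g ≡ 0 at y ∈ ∅; common: ∅.
  x = 5: f ≡ 0 at y ∈ ∅; g ≡ 0 at y ∈ {2, 4}; common: ∅.
  x = 6: f ≡ 0 at y ∈ {0, 2}; g ≡ 0 at y ∈ {0, 3}; common: {0}.
Collecting: common zeros = {(6, 0)}, so the count is 1.
Comparison with the Bézout bound: 1 ≤ 4 = deg(f)·deg(g), as expected for curves with no common component (the affine F_7-count falls short of the bound because intersections may lie at infinity, over extension fields, or carry multiplicity).


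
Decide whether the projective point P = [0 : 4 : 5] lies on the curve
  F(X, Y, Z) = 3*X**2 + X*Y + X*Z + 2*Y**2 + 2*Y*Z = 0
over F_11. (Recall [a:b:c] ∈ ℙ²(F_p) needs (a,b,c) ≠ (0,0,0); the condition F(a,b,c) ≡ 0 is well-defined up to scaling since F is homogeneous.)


F(0,4,5) ≡ 6 (mod 11); P is NOT on the curve.

Evaluate F(0, 4, 5) term-by-term (mod 11).
  3*X**2 ↦ 3·0·1·1 = 0
  X*Y ↦ 1·0·4·1 = 0
  X*Z ↦ 1·0·1·5 = 0
  2*Y**2 ↦ 2·1·16·1 = 32
  2*Y*Z ↦ 2·1·4·5 = 40
Sum: F(0, 4, 5) = (0) + (0) + (0) + (32) + (40) = 72.
Reducing mod 11: 72 ≡ 6 (mod 11).
Since F(a, b, c) ≡ 6 ≠ 0 (mod 11), P does NOT lie on the curve.


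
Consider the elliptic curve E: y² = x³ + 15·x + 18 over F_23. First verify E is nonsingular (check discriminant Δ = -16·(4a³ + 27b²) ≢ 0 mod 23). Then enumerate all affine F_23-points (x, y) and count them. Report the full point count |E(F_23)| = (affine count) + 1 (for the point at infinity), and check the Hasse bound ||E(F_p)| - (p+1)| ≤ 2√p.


Affine points = {(0, 8), (0, 15), (4, 2), (4, 21), (6, 5), (6, 18), (7, 11), (7, 12), (8, 11), (8, 12), (9, 10), (9, 13), (10, 8), (10, 15), (13, 8), (13, 15), (18, 5), (18, 18), (19, 3), (19, 20), (21, 7), (21, 16), (22, 5), (22, 18)}; affine count = 24; |E(F_23)| = 25.

Discriminant check: Δ ∝ 4a³ + 27b² = 4·15³ + 27·18² = 4·3375 + 27·324 ≡ 7 (mod 23). Nonzero ⇒ E is nonsingular.
For each x ∈ F_23, compute rhs = x³ + 15·x + 18 mod 23, then count y ∈ F_23 with y² ≡ rhs.
  x = 0: rhs = 18, matching y values: 8, 15 (2 points).
  x = 1: rhs = 11, matching y values: none (0 points).
  x = 2: rhs = 10, matching y values: none (0 points).
  x = 3: rhs = 21, matching y values: none (0 points).
  x = 4: rhs = 4, matching y values: 2, 21 (2 points).
  x = 5: rhs = 11, matching y values: none (0 points).
  x = 6: rhs = 2, matching y values: 5, 18 (2 points).
  x = 7: rhs = 6, matching y values: 11, 12 (2 points).
  x = 8: rhs = 6, matching y values: 11, 12 (2 points).
  x = 9: rhs = 8, matching y values: 10, 13 (2 points).
  x = 10: rhs = 18, matching y values: 8, 15 (2 points).
  x = 11: rhs = 19, matching y values: none (0 points).
  x = 12: rhs = 17, matching y values: none (0 points).
  x = 13: rhs = 18, matching y values: 8, 15 (2 points).
  x = 14: rhs = 5, matching y values: none (0 points).
  x = 15: rhs = 7, matching y values: none (0 points).
  x = 16: rhs = 7, matching y values: none (0 points).
  x = 17: rhs = 11, matching y values: none (0 points).
  x = 18: rhs = 2, matching y values: 5, 18 (2 points).
  x = 19: rhs = 9, matching y values: 3, 20 (2 points).
  x = 20: rhs = 15, matching y values: none (0 points).
  x = 21: rhs = 3, matching y values: 7, 16 (2 points).
  x = 22: rhs = 2, matching y values: 5, 18 (2 points).
Total affine count: 24.
Full point count |E(F_23)| = 24 + 1 = 25.
Hasse bound: |25 − (23+1)| = |1| = 1 ≤ 2√23 ≈ 9.5917 ✓.


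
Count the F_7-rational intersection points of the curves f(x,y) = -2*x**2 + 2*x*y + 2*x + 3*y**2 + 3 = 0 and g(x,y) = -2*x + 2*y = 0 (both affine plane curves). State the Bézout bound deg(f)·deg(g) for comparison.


Common zeros: ∅; count = 0; Bézout bound = 2.

deg(f) = 2, deg(g) = 1, so Bézout bound = 2.
Scan x ∈ F_7. For each x, list the y ∈ F_7 with f(x, y) ≡ 0 and those with g(x, y) ≡ 0 (mod 7); the common zeros in that column are the intersection.
  x = 0: f ≡ 0 at y ∈ ∅; g ≡ 0 at y ∈ {0}; common: ∅.
  x = 1: f ≡ 0 at y ∈ ∅; g ≡ 0 at y ∈ {1}; common: ∅.
  x = 2: f ≡ 0 at y ∈ {4}; g ≡ 0 at y ∈ {2}; common: ∅.
  x = 3: f ≡ 0 at y ∈ {1, 4}; g ≡ 0 at y ∈ {3}; common: ∅.
  x = 4: f ≡ 0 at y ∈ {0, 2}; g ≡ 0 at y ∈ {4}; common: ∅.
  x = 5: f ≡ 0 at y ∈ ∅; g ≡ 0 at y ∈ {5}; common: ∅.
  x = 6: f ≡ 0 at y ∈ {1, 2}; g ≡ 0 at y ∈ {6}; common: ∅.
Collecting: common zeros = ∅, so the count is 0.
Comparison with the Bézout bound: 0 ≤ 2 = deg(f)·deg(g), as expected for curves with no common component (the affine F_7-count falls short of the bound because intersections may lie at infinity, over extension fields, or carry multiplicity).


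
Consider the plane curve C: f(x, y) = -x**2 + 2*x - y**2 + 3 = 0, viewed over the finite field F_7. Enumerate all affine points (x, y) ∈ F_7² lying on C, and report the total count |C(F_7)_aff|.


Affine F_7-points: {(1, 2), (1, 5), (3, 0), (4, 3), (4, 4), (5, 3), (5, 4), (6, 0)}; count = 8.

For each of the 49 pairs (x, y) ∈ F_7², evaluate f(x, y) mod 7. Record the zeros.
  x = 0: [0↦3, 1↦2, 2↦6, 3↦1, 4↦1, 5↦6, 6↦2]  zeros at y ∈ ∅
  x = 1: [0↦4, 1↦3, 2↦0, 3↦2, 4↦2, 5↦0, 6↦3]  zeros at y ∈ {2, 5}
  x = 2: [0↦3, 1↦2, 2↦6, 3↦1, 4↦1, 5↦6, 6↦2]  zeros at y ∈ ∅
  x = 3: [0↦0, 1↦6, 2↦3, 3↦5, 4↦5, 5↦3, 6↦6]  zeros at y ∈ {0}
  x = 4: [0↦2, 1↦1, 2↦5, 3↦0, 4↦0, 5↦5, 6↦1]  zeros at y ∈ {3, 4}
  x = 5: [0↦2, 1↦1, 2↦5, 3↦0, 4↦0, 5↦5, 6↦1]  zeros at y ∈ {3, 4}
  x = 6: [0↦0, 1↦6, 2↦3, 3↦5, 4↦5, 5↦3, 6↦6]  zeros at y ∈ {0}
Collecting zeros: affine points = {(1, 2), (1, 5), (3, 0), (4, 3), (4, 4), (5, 3), (5, 4), (6, 0)}.
Total count |C(F_7)_aff| = 8.


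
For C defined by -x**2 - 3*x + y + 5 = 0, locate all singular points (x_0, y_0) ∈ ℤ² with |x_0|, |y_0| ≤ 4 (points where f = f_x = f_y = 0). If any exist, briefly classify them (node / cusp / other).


No singular points in the scanned grid; C is smooth there.

Compute partial derivatives:
  f_x = -2*x - 3.
  f_y = 1.
f_y = 1 is a nonzero constant, so f_y never vanishes: no point (x, y) can satisfy f = f_x = f_y = 0. In particular no (x, y) ∈ {−4, ..., 4}² is singular; the curve is smooth.


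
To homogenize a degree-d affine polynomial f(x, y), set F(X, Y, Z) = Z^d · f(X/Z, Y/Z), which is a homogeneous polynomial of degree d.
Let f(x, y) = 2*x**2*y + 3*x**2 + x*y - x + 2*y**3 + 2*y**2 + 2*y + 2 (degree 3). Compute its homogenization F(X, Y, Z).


F(X, Y, Z) = 2*X**2*Y + 3*X**2*Z + X*Y*Z - X*Z**2 + 2*Y**3 + 2*Y**2*Z + 2*Y*Z**2 + 2*Z**3

deg(f) = 3.
Substitute x = X/Z, y = Y/Z into f, then multiply by Z^3.
  monomial 2·x^2·y^1 ↦ 2·X^2·Y^1·Z^0.
  monomial 3·x^2·y^0 ↦ 3·X^2·Y^0·Z^1.
  monomial 1·x^1·y^1 ↦ 1·X^1·Y^1·Z^1.
  monomial -1·x^1·y^0 ↦ -1·X^1·Y^0·Z^2.
  monomial 2·x^0·y^3 ↦ 2·X^0·Y^3·Z^0.
  monomial 2·x^0·y^2 ↦ 2·X^0·Y^2·Z^1.
  monomial 2·x^0·y^1 ↦ 2·X^0·Y^1·Z^2.
  monomial 2·x^0·y^0 ↦ 2·X^0·Y^0·Z^3.
Collecting: F(X, Y, Z) = 2*X**2*Y + 3*X**2*Z + X*Y*Z - X*Z**2 + 2*Y**3 + 2*Y**2*Z + 2*Y*Z**2 + 2*Z**3.


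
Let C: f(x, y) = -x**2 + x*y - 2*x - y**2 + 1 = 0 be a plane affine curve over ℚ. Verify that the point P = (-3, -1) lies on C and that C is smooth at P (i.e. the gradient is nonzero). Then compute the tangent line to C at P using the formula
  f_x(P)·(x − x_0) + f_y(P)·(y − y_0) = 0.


Tangent line at P: 3*x - y + 8 = 0.

Step 1: f(-3, -1) = 0, so P lies on C.
Step 2: partial derivatives
  f_x(x, y) = -2*x + y - 2, f_y(x, y) = x - 2*y.
  f_x(P) = 3, f_y(P) = -1 (gradient nonzero, so P is smooth).
Step 3: tangent line at P: 3·(x − -3) + -1·(y − -1) = 0.
Expanding: 3*x - y + 8 = 0.


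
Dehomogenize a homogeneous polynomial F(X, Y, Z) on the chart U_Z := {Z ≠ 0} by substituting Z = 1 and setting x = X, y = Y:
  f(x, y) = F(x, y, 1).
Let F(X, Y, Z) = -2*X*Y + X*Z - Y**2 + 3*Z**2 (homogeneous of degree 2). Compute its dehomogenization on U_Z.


f(x, y) = -2*x*y + x - y**2 + 3

On U_Z we set Z = 1. Each monomial c·X^i·Y^j·Z^k in F becomes c·x^i·y^j·1^k = c·x^i·y^j.
Substituting Z = 1: F(X, Y, 1) = -2*x*y + x - y**2 + 3.
Note: deg(f) ≤ deg(F) = 2; strict inequality happens when F is divisible by Z (lost terms).


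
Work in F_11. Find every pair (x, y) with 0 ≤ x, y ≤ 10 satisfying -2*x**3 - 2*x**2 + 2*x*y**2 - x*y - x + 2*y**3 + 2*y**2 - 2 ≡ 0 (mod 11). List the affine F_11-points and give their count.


Affine F_11-points: {(0, 2), (1, 8), (2, 1), (2, 8), (2, 10), (3, 0), (3, 9), (4, 10), (5, 2), (7, 3), (7, 8)}; count = 11.

For each of the 121 pairs (x, y) ∈ F_11², evaluate f(x, y) mod 11. Record the zeros.
  x = 0: [0↦9, 1↦2, 2↦0, 3↦4, 4↦4, 5↦1, 6↦7, 7↦1, 8↦6, 9↦1, 10↦9]  zeros at y ∈ {2}
  x = 1: [0↦4, 1↦9, 2↦1, 3↦3, 4↦5, 5↦8, 6↦2, 7↦10, 8↦0, 9↦6, 10↦7]  zeros at y ∈ {8}
  x = 2: [0↦5, 1↦0, 2↦8, 3↦8, 4↦1, 5↦10, 6↦3, 7↦3, 8↦0, 9↦6, 10↦0]  zeros at y ∈ {1, 8, 10}
  x = 3: [0↦0, 1↦7, 2↦9, 3↦7, 4↦2, 5↦6, 6↦9, 7↦1, 8↦5, 9↦0, 10↦9]  zeros at y ∈ {0, 9}
  x = 4: [0↦10, 1↦7, 2↦3, 3↦10, 4↦7, 5↦6, 6↦8, 7↦3, 8↦3, 9↦9, 10↦0]  zeros at y ∈ {10}
  x = 5: [0↦1, 1↦10, 2↦0, 3↦5, 4↦4, 5↦9, 6↦10, 7↦8, 8↦4, 9↦10, 10↦5]  zeros at y ∈ {2}
  x = 6: [0↦5, 1↦4, 2↦10, 3↦2, 4↦3, 5↦3, 6↦3, 7↦4, 8↦7, 9↦2, 10↦1]  zeros at y ∈ ∅
  x = 7: [0↦10, 1↦10, 2↦10, 3↦0, 4↦3, 5↦9, 6↦8, 7↦1, 8↦0, 9↦6, 10↦9]  zeros at y ∈ {3, 8}
  x = 8: [0↦4, 1↦5, 2↦10, 3↦9, 4↦3, 5↦4, 6↦2, 7↦9, 8↦4, 9↦10, 10↦6]  zeros at y ∈ ∅
  x = 9: [0↦8, 1↦10, 2↦9, 3↦6, 4↦2, 5↦9, 6↦6, 7↦5, 8↦7, 9↦2, 10↦2]  zeros at y ∈ ∅
  x = 10: [0↦10, 1↦2, 2↦6, 3↦1, 4↦10, 5↦1, 6↦8, 7↦10, 8↦8, 9↦3, 10↦7]  zeros at y ∈ ∅
Collecting zeros: affine points = {(0, 2), (1, 8), (2, 1), (2, 8), (2, 10), (3, 0), (3, 9), (4, 10), (5, 2), (7, 3), (7, 8)}.
Total count |C(F_11)_aff| = 11.


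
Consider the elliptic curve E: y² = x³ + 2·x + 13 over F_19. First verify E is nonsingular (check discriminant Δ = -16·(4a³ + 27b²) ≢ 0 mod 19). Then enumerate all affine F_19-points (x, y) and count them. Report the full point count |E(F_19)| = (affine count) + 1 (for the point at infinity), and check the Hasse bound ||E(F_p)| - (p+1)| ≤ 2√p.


Affine points = {(1, 4), (1, 15), (2, 5), (2, 14), (4, 3), (4, 16), (7, 3), (7, 16), (8, 3), (8, 16), (9, 0), (10, 8), (10, 11), (11, 6), (11, 13), (12, 6), (12, 13), (14, 7), (14, 12), (15, 6), (15, 13), (17, 1), (17, 18)}; affine count = 23; |E(F_19)| = 24.

Discriminant check: Δ ∝ 4a³ + 27b² = 4·2³ + 27·13² = 4·8 + 27·169 ≡ 16 (mod 19). Nonzero ⇒ E is nonsingular.
For each x ∈ F_19, compute rhs = x³ + 2·x + 13 mod 19, then count y ∈ F_19 with y² ≡ rhs.
  x = 0: rhs = 13, matching y values: none (0 points).
  x = 1: rhs = 16, matching y values: 4, 15 (2 points).
  x = 2: rhs = 6, matching y values: 5, 14 (2 points).
  x = 3: rhs = 8, matching y values: none (0 points).
  x = 4: rhs = 9, matching y values: 3, 16 (2 points).
  x = 5: rhs = 15, matching y values: none (0 points).
  x = 6: rhs = 13, matching y values: none (0 points).
  x = 7: rhs = 9, matching y values: 3, 16 (2 points).
  x = 8: rhs = 9, matching y values: 3, 16 (2 points).
  x = 9: rhs = 0, matching y values: 0 (1 points).
  x = 10: rhs = 7, matching y values: 8, 11 (2 points).
  x = 11: rhs = 17, matching y values: 6, 13 (2 points).
  x = 12: rhs = 17, matching y values: 6, 13 (2 points).
  x = 13: rhs = 13, matching y values: none (0 points).
  x = 14: rhs = 11, matching y values: 7, 12 (2 points).
  x = 15: rhs = 17, matching y values: 6, 13 (2 points).
  x = 16: rhs = 18, matching y values: none (0 points).
  x = 17: rhs = 1, matching y values: 1, 18 (2 points).
  x = 18: rhs = 10, matching y values: none (0 points).
Total affine count: 23.
Full point count |E(F_19)| = 23 + 1 = 24.
Hasse bound: |24 − (19+1)| = |4| = 4 ≤ 2√19 ≈ 8.7178 ✓.


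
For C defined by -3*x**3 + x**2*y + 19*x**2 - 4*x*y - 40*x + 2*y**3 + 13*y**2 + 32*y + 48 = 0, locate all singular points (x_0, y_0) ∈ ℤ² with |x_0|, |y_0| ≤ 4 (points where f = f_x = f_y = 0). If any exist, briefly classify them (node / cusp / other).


Singular points: {(2, -2)}; classification: node.

Compute partial derivatives:
  f_x = -9*x**2 + 2*x*y + 38*x - 4*y - 40.
  f_y = x**2 - 4*x + 6*y**2 + 26*y + 32.
Scan x_0 ∈ {−4, ..., 4}. For each x_0, f_y(x_0, y) is a polynomial in y; find its integer roots y ∈ {−4, ..., 4}, then test f_x and f at those candidates.
  x = -4: f_y(-4, y) = 6*y**2 + 26*y + 64; no integer root y with |y| ≤ 4.
  x = -3: f_y(-3, y) = 6*y**2 + 26*y + 53; no integer root y with |y| ≤ 4.
  x = -2: f_y(-2, y) = 6*y**2 + 26*y + 44; no integer root y with |y| ≤ 4.
  x = -1: f_y(-1, y) = 6*y**2 + 26*y + 37; no integer root y with |y| ≤ 4.
  x = 0: f_y(0, y) = 6*y**2 + 26*y + 32; no integer root y with |y| ≤ 4.
  x = 1: f_y(1, y) = 6*y**2 + 26*y + 29; no integer root y with |y| ≤ 4.
  x = 2: f_y(2, y) = 6*y**2 + 26*y + 28; vanishes at y ∈ {-2}. (2, -2): f_x = 0, f = 0 — SINGULAR.
  x = 3: f_y(3, y) = 6*y**2 + 26*y + 29; no integer root y with |y| ≤ 4.
  x = 4: f_y(4, y) = 6*y**2 + 26*y + 32; no integer root y with |y| ≤ 4.
Only singular point on the grid: (2, -2).
Classify: substitute x = 2 + u, y = -2 + v and expand: f = -3*u**3 + u**2*v - u**2 + 2*v**3 + v**2.
No constant or linear terms (consistent with a singular point). Quadratic part: -u**2 + v**2. Cubic part: -3*u**3 + u**2*v + 2*v**3.
The quadratic part v**2 - u**2 = (v − u)(v + u) splits into two distinct linear factors, so there are two distinct tangent lines y − -2 = ±(x − 2) — this is a node (ordinary double point).
Classification: node.


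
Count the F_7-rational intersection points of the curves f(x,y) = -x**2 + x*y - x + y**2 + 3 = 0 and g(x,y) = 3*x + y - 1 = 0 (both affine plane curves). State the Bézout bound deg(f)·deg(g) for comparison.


Common zeros: ∅; count = 0; Bézout bound = 2.

deg(f) = 2, deg(g) = 1, so Bézout bound = 2.
Scan x ∈ F_7. For each x, list the y ∈ F_7 with f(x, y) ≡ 0 and those with g(x, y) ≡ 0 (mod 7); the common zeros in that column are the intersection.
  x = 0: f ≡ 0 at y ∈ {2, 5}; g ≡ 0 at y ∈ {1}; common: ∅.
  x = 1: f ≡ 0 at y ∈ {2, 4}; g ≡ 0 at y ∈ {5}; common: ∅.
  x = 2: f ≡ 0 at y ∈ {1, 4}; g ≡ 0 at y ∈ {2}; common: ∅.
  x = 3: f ≡ 0 at y ∈ ∅; g ≡ 0 at y ∈ {6}; common: ∅.
  x = 4: f ≡ 0 at y ∈ {5}; g ≡ 0 at y ∈ {3}; common: ∅.
  x = 5: f ≡ 0 at y ∈ {1}; g ≡ 0 at y ∈ {0}; common: ∅.
  x = 6: f ≡ 0 at y ∈ ∅; g ≡ 0 at y ∈ {4}; common: ∅.
Collecting: common zeros = ∅, so the count is 0.
Comparison with the Bézout bound: 0 ≤ 2 = deg(f)·deg(g), as expected for curves with no common component (the affine F_7-count falls short of the bound because intersections may lie at infinity, over extension fields, or carry multiplicity).


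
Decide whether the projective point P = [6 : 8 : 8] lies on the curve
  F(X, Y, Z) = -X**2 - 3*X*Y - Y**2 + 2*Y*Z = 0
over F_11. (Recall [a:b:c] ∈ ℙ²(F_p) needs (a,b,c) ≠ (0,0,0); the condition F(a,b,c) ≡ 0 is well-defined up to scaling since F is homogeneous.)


F(6,8,8) ≡ 5 (mod 11); P is NOT on the curve.

Evaluate F(6, 8, 8) term-by-term (mod 11).
  -X**2 ↦ -1·36·1·1 = -36
  -3*X*Y ↦ -3·6·8·1 = -144
  -Y**2 ↦ -1·1·64·1 = -64
  2*Y*Z ↦ 2·1·8·8 = 128
Sum: F(6, 8, 8) = (-36) + (-144) + (-64) + (128) = -116.
Reducing mod 11: -116 ≡ 5 (mod 11).
Since F(a, b, c) ≡ 5 ≠ 0 (mod 11), P does NOT lie on the curve.


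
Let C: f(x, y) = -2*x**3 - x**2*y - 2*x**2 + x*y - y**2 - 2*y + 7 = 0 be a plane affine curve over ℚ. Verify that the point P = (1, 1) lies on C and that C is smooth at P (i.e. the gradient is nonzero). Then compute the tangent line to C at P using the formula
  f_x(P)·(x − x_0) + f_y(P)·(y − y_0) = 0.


Tangent line at P: -11*x - 4*y + 15 = 0.

Step 1: f(1, 1) = 0, so P lies on C.
Step 2: partial derivatives
  f_x(x, y) = -6*x**2 - 2*x*y - 4*x + y, f_y(x, y) = -x**2 + x - 2*y - 2.
  f_x(P) = -11, f_y(P) = -4 (gradient nonzero, so P is smooth).
Step 3: tangent line at P: -11·(x − 1) + -4·(y − 1) = 0.
Expanding: -11*x - 4*y + 15 = 0.


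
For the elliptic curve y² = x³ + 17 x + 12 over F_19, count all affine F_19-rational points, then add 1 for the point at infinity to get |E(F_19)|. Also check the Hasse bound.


Affine points = {(1, 7), (1, 12), (2, 4), (2, 15), (4, 7), (4, 12), (6, 8), (6, 11), (9, 1), (9, 18), (10, 2), (10, 17), (12, 5), (12, 14), (13, 6), (13, 13), (14, 7), (14, 12)}; affine count = 18; |E(F_19)| = 19.

Discriminant check: Δ ∝ 4a³ + 27b² = 4·17³ + 27·12² = 4·4913 + 27·144 ≡ 18 (mod 19). Nonzero ⇒ E is nonsingular.
For each x ∈ F_19, compute rhs = x³ + 17·x + 12 mod 19, then count y ∈ F_19 with y² ≡ rhs.
  x = 0: rhs = 12, matching y values: none (0 points).
  x = 1: rhs = 11, matching y values: 7, 12 (2 points).
  x = 2: rhs = 16, matching y values: 4, 15 (2 points).
  x = 3: rhs = 14, matching y values: none (0 points).
  x = 4: rhs = 11, matching y values: 7, 12 (2 points).
  x = 5: rhs = 13, matching y values: none (0 points).
  x = 6: rhs = 7, matching y values: 8, 11 (2 points).
  x = 7: rhs = 18, matching y values: none (0 points).
  x = 8: rhs = 14, matching y values: none (0 points).
  x = 9: rhs = 1, matching y values: 1, 18 (2 points).
  x = 10: rhs = 4, matching y values: 2, 17 (2 points).
  x = 11: rhs = 10, matching y values: none (0 points).
  x = 12: rhs = 6, matching y values: 5, 14 (2 points).
  x = 13: rhs = 17, matching y values: 6, 13 (2 points).
  x = 14: rhs = 11, matching y values: 7, 12 (2 points).
  x = 15: rhs = 13, matching y values: none (0 points).
  x = 16: rhs = 10, matching y values: none (0 points).
  x = 17: rhs = 8, matching y values: none (0 points).
  x = 18: rhs = 13, matching y values: none (0 points).
Total affine count: 18.
Full point count |E(F_19)| = 18 + 1 = 19.
Hasse bound: |19 − (19+1)| = |-1| = 1 ≤ 2√19 ≈ 8.7178 ✓.


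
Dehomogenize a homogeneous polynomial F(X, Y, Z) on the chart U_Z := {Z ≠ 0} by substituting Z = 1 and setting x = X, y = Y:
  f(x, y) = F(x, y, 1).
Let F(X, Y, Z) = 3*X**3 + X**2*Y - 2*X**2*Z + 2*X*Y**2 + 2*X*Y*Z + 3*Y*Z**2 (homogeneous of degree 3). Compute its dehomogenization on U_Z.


f(x, y) = 3*x**3 + x**2*y - 2*x**2 + 2*x*y**2 + 2*x*y + 3*y

On U_Z we set Z = 1. Each monomial c·X^i·Y^j·Z^k in F becomes c·x^i·y^j·1^k = c·x^i·y^j.
Substituting Z = 1: F(X, Y, 1) = 3*x**3 + x**2*y - 2*x**2 + 2*x*y**2 + 2*x*y + 3*y.
Note: deg(f) ≤ deg(F) = 3; strict inequality happens when F is divisible by Z (lost terms).


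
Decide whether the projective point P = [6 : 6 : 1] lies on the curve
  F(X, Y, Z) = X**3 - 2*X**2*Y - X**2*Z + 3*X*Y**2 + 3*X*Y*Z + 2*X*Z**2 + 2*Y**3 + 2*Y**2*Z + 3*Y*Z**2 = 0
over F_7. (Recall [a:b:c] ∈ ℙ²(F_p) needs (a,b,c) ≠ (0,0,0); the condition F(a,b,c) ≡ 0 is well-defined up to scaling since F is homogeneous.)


F(6,6,1) ≡ 2 (mod 7); P is NOT on the curve.

Evaluate F(6, 6, 1) term-by-term (mod 7).
  X**3 ↦ 1·216·1·1 = 216
  -2*X**2*Y ↦ -2·36·6·1 = -432
  -X**2*Z ↦ -1·36·1·1 = -36
  3*X*Y**2 ↦ 3·6·36·1 = 648
  3*X*Y*Z ↦ 3·6·6·1 = 108
  2*X*Z**2 ↦ 2·6·1·1 = 12
  2*Y**3 ↦ 2·1·216·1 = 432
  2*Y**2*Z ↦ 2·1·36·1 = 72
  3*Y*Z**2 ↦ 3·1·6·1 = 18
Sum: F(6, 6, 1) = (216) + (-432) + (-36) + (648) + (108) + (12) + (432) + (72) + (18) = 1038.
Reducing mod 7: 1038 ≡ 2 (mod 7).
Since F(a, b, c) ≡ 2 ≠ 0 (mod 7), P does NOT lie on the curve.


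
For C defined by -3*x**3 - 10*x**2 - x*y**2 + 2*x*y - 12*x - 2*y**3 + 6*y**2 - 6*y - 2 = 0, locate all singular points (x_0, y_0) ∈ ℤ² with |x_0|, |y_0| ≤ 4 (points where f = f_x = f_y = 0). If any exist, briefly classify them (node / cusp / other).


Singular points: {(-1, 1)}; classification: node.

Compute partial derivatives:
  f_x = -9*x**2 - 20*x - y**2 + 2*y - 12.
  f_y = -2*x*y + 2*x - 6*y**2 + 12*y - 6.
Scan x_0 ∈ {−4, ..., 4}. For each x_0, f_y(x_0, y) is a polynomial in y; find its integer roots y ∈ {−4, ..., 4}, then test f_x and f at those candidates.
  x = -4: f_y(-4, y) = -6*y**2 + 20*y - 14; vanishes at y ∈ {1}. (-4, 1): f_x = -75 ≠ 0.
  x = -3: f_y(-3, y) = -6*y**2 + 18*y - 12; vanishes at y ∈ {1, 2}. (-3, 1): f_x = -32 ≠ 0; (-3, 2): f_x = -33 ≠ 0.
  x = -2: f_y(-2, y) = -6*y**2 + 16*y - 10; vanishes at y ∈ {1}. (-2, 1): f_x = -7 ≠ 0.
  x = -1: f_y(-1, y) = -6*y**2 + 14*y - 8; vanishes at y ∈ {1}. (-1, 1): f_x = 0, f = 0 — SINGULAR.
  x = 0: f_y(0, y) = -6*y**2 + 12*y - 6; vanishes at y ∈ {1}. (0, 1): f_x = -11 ≠ 0.
  x = 1: f_y(1, y) = -6*y**2 + 10*y - 4; vanishes at y ∈ {1}. (1, 1): f_x = -40 ≠ 0.
  x = 2: f_y(2, y) = -6*y**2 + 8*y - 2; vanishes at y ∈ {1}. (2, 1): f_x = -87 ≠ 0.
  x = 3: f_y(3, y) = -6*y**2 + 6*y; vanishes at y ∈ {0, 1}. (3, 0): f_x = -153 ≠ 0; (3, 1): f_x = -152 ≠ 0.
  x = 4: f_y(4, y) = -6*y**2 + 4*y + 2; vanishes at y ∈ {1}. (4, 1): f_x = -235 ≠ 0.
Only singular point on the grid: (-1, 1).
Classify: substitute x = -1 + u, y = 1 + v and expand: f = -3*u**3 - u**2 - u*v**2 - 2*v**3 + v**2.
No constant or linear terms (consistent with a singular point). Quadratic part: -u**2 + v**2. Cubic part: -3*u**3 - u*v**2 - 2*v**3.
The quadratic part v**2 - u**2 = (v − u)(v + u) splits into two distinct linear factors, so there are two distinct tangent lines y − 1 = ±(x − -1) — this is a node (ordinary double point).
Classification: node.


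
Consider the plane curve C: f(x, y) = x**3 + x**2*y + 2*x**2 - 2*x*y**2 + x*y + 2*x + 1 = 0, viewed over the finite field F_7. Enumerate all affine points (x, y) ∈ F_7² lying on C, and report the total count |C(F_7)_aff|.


Affine F_7-points: {(2, 0), (2, 5), (4, 0), (4, 6), (6, 0)}; count = 5.

For each of the 49 pairs (x, y) ∈ F_7², evaluate f(x, y) mod 7. Record the zeros.
  x = 0: [0↦1, 1↦1, 2↦1, 3↦1, 4↦1, 5↦1, 6↦1]  zeros at y ∈ ∅
  x = 1: [0↦6, 1↦6, 2↦2, 3↦1, 4↦3, 5↦1, 6↦2]  zeros at y ∈ ∅
  x = 2: [0↦0, 1↦2, 2↦3, 3↦3, 4↦2, 5↦0, 6↦4]  zeros at y ∈ {0, 5}
  x = 3: [0↦3, 1↦2, 2↦3, 3↦6, 4↦4, 5↦4, 6↦6]  zeros at y ∈ ∅
  x = 4: [0↦0, 1↦5, 2↦1, 3↦2, 4↦1, 5↦5, 6↦0]  zeros at y ∈ {0, 6}
  x = 5: [0↦4, 1↦3, 2↦3, 3↦4, 4↦6, 5↦2, 6↦6]  zeros at y ∈ ∅
  x = 6: [0↦0, 1↦2, 2↦1, 3↦4, 4↦4, 5↦1, 6↦2]  zeros at y ∈ {0}
Collecting zeros: affine points = {(2, 0), (2, 5), (4, 0), (4, 6), (6, 0)}.
Total count |C(F_7)_aff| = 5.


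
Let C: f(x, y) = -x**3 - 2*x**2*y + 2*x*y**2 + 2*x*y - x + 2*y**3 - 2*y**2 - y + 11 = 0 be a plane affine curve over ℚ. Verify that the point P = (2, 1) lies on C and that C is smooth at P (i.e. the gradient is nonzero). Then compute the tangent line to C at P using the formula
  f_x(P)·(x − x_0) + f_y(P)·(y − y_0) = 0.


Tangent line at P: -17*x + 5*y + 29 = 0.

Step 1: f(2, 1) = 0, so P lies on C.
Step 2: partial derivatives
  f_x(x, y) = -3*x**2 - 4*x*y + 2*y**2 + 2*y - 1, f_y(x, y) = -2*x**2 + 4*x*y + 2*x + 6*y**2 - 4*y - 1.
  f_x(P) = -17, f_y(P) = 5 (gradient nonzero, so P is smooth).
Step 3: tangent line at P: -17·(x − 2) + 5·(y − 1) = 0.
Expanding: -17*x + 5*y + 29 = 0.


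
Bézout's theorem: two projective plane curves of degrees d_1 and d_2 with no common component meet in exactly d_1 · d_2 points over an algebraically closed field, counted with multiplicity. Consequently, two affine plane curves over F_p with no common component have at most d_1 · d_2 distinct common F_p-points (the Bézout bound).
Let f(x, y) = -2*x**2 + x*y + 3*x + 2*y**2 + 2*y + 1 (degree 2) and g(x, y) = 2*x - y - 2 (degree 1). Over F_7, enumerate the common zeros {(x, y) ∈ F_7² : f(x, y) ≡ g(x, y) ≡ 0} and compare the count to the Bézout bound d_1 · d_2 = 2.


Common zeros: ∅; count = 0; Bézout bound = 2.

deg(f) = 2, deg(g) = 1, so Bézout bound = 2.
Scan x ∈ F_7. For each x, list the y ∈ F_7 with f(x, y) ≡ 0 and those with g(x, y) ≡ 0 (mod 7); the common zeros in that column are the intersection.
  x = 0: f ≡ 0 at y ∈ ∅; g ≡ 0 at y ∈ {5}; common: ∅.
  x = 1: f ≡ 0 at y ∈ {1}; g ≡ 0 at y ∈ {0}; common: ∅.
  x = 2: f ≡ 0 at y ∈ ∅; g ≡ 0 at y ∈ {2}; common: ∅.
  x = 3: f ≡ 0 at y ∈ ∅; g ≡ 0 at y ∈ {4}; common: ∅.
  x = 4: f ≡ 0 at y ∈ ∅; g ≡ 0 at y ∈ {6}; common: ∅.
  x = 5: f ≡ 0 at y ∈ ∅; g ≡ 0 at y ∈ {1}; common: ∅.
  x = 6: f ≡ 0 at y ∈ ∅; g ≡ 0 at y ∈ {3}; common: ∅.
Collecting: common zeros = ∅, so the count is 0.
Comparison with the Bézout bound: 0 ≤ 2 = deg(f)·deg(g), as expected for curves with no common component (the affine F_7-count falls short of the bound because intersections may lie at infinity, over extension fields, or carry multiplicity).


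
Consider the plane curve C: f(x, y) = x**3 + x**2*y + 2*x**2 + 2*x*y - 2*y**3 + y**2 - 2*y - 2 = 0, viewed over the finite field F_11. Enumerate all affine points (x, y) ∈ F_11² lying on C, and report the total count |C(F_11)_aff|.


Affine F_11-points: {(0, 9), (2, 9), (2, 10), (3, 1), (3, 6), (3, 10), (5, 10), (6, 0), (7, 8), (8, 0), (8, 1), (8, 5), (9, 9), (10, 3)}; count = 14.

For each of the 121 pairs (x, y) ∈ F_11², evaluate f(x, y) mod 11. Record the zeros.
  x = 0: [0↦9, 1↦6, 2↦4, 3↦2, 4↦10, 5↦5, 6↦8, 7↦7, 8↦1, 9↦0, 10↦3]  zeros at y ∈ {9}
  x = 1: [0↦1, 1↦1, 2↦2, 3↦3, 4↦3, 5↦1, 6↦7, 7↦9, 8↦6, 9↦8, 10↦3]  zeros at y ∈ ∅
  x = 2: [0↦3, 1↦8, 2↦3, 3↦9, 4↦3, 5↦6, 6↦6, 7↦2, 8↦4, 9↦0, 10↦0]  zeros at y ∈ {9, 10}
  x = 3: [0↦10, 1↦0, 2↦2, 3↦4, 4↦5, 5↦4, 6↦0, 7↦3, 8↦1, 9↦4, 10↦0]  zeros at y ∈ {1, 6, 10}
  x = 4: [0↦6, 1↦5, 2↦5, 3↦5, 4↦4, 5↦1, 6↦6, 7↦7, 8↦3, 9↦4, 10↦9]  zeros at y ∈ ∅
  x = 5: [0↦8, 1↦7, 2↦7, 3↦7, 4↦6, 5↦3, 6↦8, 7↦9, 8↦5, 9↦6, 10↦0]  zeros at y ∈ {10}
  x = 6: [0↦0, 1↦1, 2↦3, 3↦5, 4↦6, 5↦5, 6↦1, 7↦4, 8↦2, 9↦5, 10↦1]  zeros at y ∈ {0}
  x = 7: [0↦10, 1↦4, 2↦10, 3↦5, 4↦10, 5↦2, 6↦2, 7↦9, 8↦0, 9↦7, 10↦7]  zeros at y ∈ {8}
  x = 8: [0↦0, 1↦0, 2↦1, 3↦2, 4↦2, 5↦0, 6↦6, 7↦8, 8↦5, 9↦7, 10↦2]  zeros at y ∈ {0, 1, 5}
  x = 9: [0↦9, 1↦6, 2↦4, 3↦2, 4↦10, 5↦5, 6↦8, 7↦7, 8↦1, 9↦0, 10↦3]  zeros at y ∈ {9}
  x = 10: [0↦10, 1↦6, 2↦3, 3↦0, 4↦7, 5↦1, 6↦3, 7↦1, 8↦5, 9↦3, 10↦5]  zeros at y ∈ {3}
Collecting zeros: affine points = {(0, 9), (2, 9), (2, 10), (3, 1), (3, 6), (3, 10), (5, 10), (6, 0), (7, 8), (8, 0), (8, 1), (8, 5), (9, 9), (10, 3)}.
Total count |C(F_11)_aff| = 14.
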